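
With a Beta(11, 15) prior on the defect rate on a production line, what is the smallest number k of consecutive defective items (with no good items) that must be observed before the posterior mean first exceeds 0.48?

After k defective items and 0 good items the posterior is Beta(11+k, 15), with mean (11+k)/(11+15+k).
Set (11+k)/(26+k) > 0.48 and solve: k > (0.48·26 − 11)/(1 − 0.48) = 2.846.
The smallest integer exceeding 2.846 is 3, and checking k=3: (14)/(29) = 0.4828 > 0.48.

k = 3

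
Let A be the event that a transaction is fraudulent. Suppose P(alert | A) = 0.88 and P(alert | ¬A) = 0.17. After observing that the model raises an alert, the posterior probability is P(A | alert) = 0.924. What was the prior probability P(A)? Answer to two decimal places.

In odds form, posterior odds = prior odds × likelihood ratio, so prior odds = posterior odds ÷ LR.
Posterior odds = 0.924/(1−0.924) = 12.1579. LR = 0.88/0.17 = 5.1765.
Prior odds = 12.1579/5.1765 = 2.3487, so P(A) = 2.3487/(1+2.3487) ≈ 0.70.

P(A) = 0.70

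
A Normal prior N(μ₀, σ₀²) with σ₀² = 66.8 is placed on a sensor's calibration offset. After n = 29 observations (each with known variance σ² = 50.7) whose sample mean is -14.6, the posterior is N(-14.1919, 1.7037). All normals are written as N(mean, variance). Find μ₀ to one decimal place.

μ₀ = 1.4

With known observation variance, the Normal–Normal posterior has precision τ_n = τ₀ + n/σ² and mean μ_n = (τ₀μ₀ + (n/σ²)x̄)/τ_n.
Here τ₀ = 1/66.8 = 0.014970 and τ_data = 29/50.7 = 0.571992, so τ_n = 0.586962.
Rearranging for μ₀: μ₀ = (μ_n·τ_n − τ_data·x̄)/τ₀ = (-14.1919·0.586962 − 0.571992·-14.6) / 0.014970 = 0.020977/0.014970 ≈ 1.4.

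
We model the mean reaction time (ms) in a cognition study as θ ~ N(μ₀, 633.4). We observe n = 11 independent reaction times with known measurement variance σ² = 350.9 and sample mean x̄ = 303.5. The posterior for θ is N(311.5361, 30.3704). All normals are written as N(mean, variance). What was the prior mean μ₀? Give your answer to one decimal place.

μ₀ = 471.1

With known observation variance, the Normal–Normal posterior has precision τ_n = τ₀ + n/σ² and mean μ_n = (τ₀μ₀ + (n/σ²)x̄)/τ_n.
Here τ₀ = 1/633.4 = 0.001579 and τ_data = 11/350.9 = 0.031348, so τ_n = 0.032927.
Rearranging for μ₀: μ₀ = (μ_n·τ_n − τ_data·x̄)/τ₀ = (311.5361·0.032927 − 0.031348·303.5) / 0.001579 = 0.743831/0.001579 ≈ 471.1.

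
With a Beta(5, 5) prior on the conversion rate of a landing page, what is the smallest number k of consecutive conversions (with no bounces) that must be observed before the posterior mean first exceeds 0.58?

k = 2

After k conversions and 0 bounces the posterior is Beta(5+k, 5), with mean (5+k)/(5+5+k).
Set (5+k)/(10+k) > 0.58 and solve: k > (0.58·10 − 5)/(1 − 0.58) = 1.905.
The smallest integer exceeding 1.905 is 2.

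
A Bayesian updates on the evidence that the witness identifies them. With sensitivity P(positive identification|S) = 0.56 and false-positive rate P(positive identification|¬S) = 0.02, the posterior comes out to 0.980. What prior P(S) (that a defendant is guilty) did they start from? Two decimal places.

In odds form, posterior odds = prior odds × likelihood ratio, so prior odds = posterior odds ÷ LR.
Posterior odds = 0.980/(1−0.980) = 49.0000. LR = 0.56/0.02 = 28.0000.
Prior odds = 49.0000/28.0000 = 1.7500, so P(S) = 1.7500/(1+1.7500) ≈ 0.64.

P(S) = 0.64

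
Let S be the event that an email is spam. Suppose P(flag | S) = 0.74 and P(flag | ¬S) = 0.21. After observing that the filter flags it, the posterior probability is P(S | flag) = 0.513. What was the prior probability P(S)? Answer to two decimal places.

P(S) = 0.23

Bayes' rule in odds form gives O(S|E) = O(S)·[P(E|S)/P(E|¬S)], hence O(S) = O(S|E)/LR.
Posterior odds = 0.513/(1−0.513) = 1.0534. LR = 0.74/0.21 = 3.5238.
Prior odds = 1.0534/3.5238 = 0.2989, so P(S) = 0.2989/(1+0.2989) ≈ 0.23.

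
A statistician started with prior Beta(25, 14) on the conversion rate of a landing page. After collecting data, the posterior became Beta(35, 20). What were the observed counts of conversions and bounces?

Beta is conjugate to the binomial likelihood: posterior = Beta(α+s, β+f).
Match parameters: s=35−25=10, f=20−14=6.

10 conversions and 6 bounces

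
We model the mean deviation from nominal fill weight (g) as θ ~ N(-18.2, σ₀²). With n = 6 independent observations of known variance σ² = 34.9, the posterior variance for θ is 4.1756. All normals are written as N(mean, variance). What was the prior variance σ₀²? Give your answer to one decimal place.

Posterior precision equals prior precision plus data precision: 1/σ_n² = 1/σ₀² + n/σ².
So 1/σ₀² = 1/4.1756 − 6/34.9 = 0.239487 − 0.171920 = 0.067567.
Hence σ₀² = 1/0.067567 ≈ 14.8.

σ₀² = 14.8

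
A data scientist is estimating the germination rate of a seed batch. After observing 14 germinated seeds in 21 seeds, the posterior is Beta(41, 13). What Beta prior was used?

Under Beta–binomial conjugacy the posterior parameters are (a+s, b+f).
Subtract the data counts: 41−14=27, 13−7=6.

Beta(27, 6)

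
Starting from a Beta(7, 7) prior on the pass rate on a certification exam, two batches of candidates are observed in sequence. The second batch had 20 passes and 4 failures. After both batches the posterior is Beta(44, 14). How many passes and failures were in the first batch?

Sequential conjugate updates are equivalent to a single update on the pooled data, so total successes = posterior α − prior α and total failures = posterior β − prior β.
Total across both batches: 44−7=37 passes, 14−7=7 failures.
Subtract the second batch: 37−20=17 passes and 7−4=3 failures.

17 passes and 3 failures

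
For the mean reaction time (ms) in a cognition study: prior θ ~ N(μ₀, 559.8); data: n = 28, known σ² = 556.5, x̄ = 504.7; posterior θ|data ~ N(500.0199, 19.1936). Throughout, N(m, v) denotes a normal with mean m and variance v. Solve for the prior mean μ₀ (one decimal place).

μ₀ = 368.2

With known observation variance, the Normal–Normal posterior has precision τ_n = τ₀ + n/σ² and mean μ_n = (τ₀μ₀ + (n/σ²)x̄)/τ_n.
Here τ₀ = 1/559.8 = 0.001786 and τ_data = 28/556.5 = 0.050314, so τ_n = 0.052100.
Rearranging for μ₀: μ₀ = (μ_n·τ_n − τ_data·x̄)/τ₀ = (500.0199·0.052100 − 0.050314·504.7) / 0.001786 = 0.657561/0.001786 ≈ 368.2.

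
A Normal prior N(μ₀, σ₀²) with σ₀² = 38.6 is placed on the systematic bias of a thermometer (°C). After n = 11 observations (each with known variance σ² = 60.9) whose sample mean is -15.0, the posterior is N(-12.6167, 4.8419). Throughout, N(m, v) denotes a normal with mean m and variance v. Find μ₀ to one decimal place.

μ₀ = 4.0

With known observation variance, the Normal–Normal posterior has precision τ_n = τ₀ + n/σ² and mean μ_n = (τ₀μ₀ + (n/σ²)x̄)/τ_n.
Here τ₀ = 1/38.6 = 0.025907 and τ_data = 11/60.9 = 0.180624, so τ_n = 0.206531.
Rearranging for μ₀: μ₀ = (μ_n·τ_n − τ_data·x̄)/τ₀ = (-12.6167·0.206531 − 0.180624·-15.0) / 0.025907 = 0.103620/0.025907 ≈ 4.0.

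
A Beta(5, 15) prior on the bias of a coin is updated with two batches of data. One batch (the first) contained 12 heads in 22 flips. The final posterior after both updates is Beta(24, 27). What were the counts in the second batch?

Sequential conjugate updates are equivalent to a single update on the pooled data, so total successes = posterior α − prior α and total failures = posterior β − prior β.
Total across both batches: 24−5=19 heads, 27−15=12 tails.
Subtract the first batch: 19−12=7 heads and 12−10=2 tails.

7 heads and 2 tails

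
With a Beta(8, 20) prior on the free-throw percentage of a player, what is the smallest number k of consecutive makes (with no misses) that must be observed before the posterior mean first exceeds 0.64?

k = 28

After k makes and 0 misses the posterior is Beta(8+k, 20), with mean (8+k)/(8+20+k).
Set (8+k)/(28+k) > 0.64 and solve: k > (0.64·28 − 8)/(1 − 0.64) = 27.556.
The smallest integer exceeding 27.556 is 28, and checking k=28: (36)/(56) = 0.6429 > 0.64.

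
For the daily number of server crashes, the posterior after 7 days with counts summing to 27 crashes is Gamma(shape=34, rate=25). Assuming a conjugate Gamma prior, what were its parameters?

Gamma(shape=7, rate=18)

A Gamma(α, β) prior (rate parametrization) on a Poisson rate with n observations summing to S gives posterior Gamma(α+S, β+n).
So α = 34 − 27 = 7 and β = 25 − 7 = 18.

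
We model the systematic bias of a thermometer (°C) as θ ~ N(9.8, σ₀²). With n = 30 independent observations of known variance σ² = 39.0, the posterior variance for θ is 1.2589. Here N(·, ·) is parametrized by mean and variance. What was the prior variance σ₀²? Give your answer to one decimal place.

σ₀² = 39.8

For the Normal–Normal model with known σ², precisions add: τ_n = τ₀ + n/σ².
So 1/σ₀² = 1/1.2589 − 30/39.0 = 0.794344 − 0.769231 = 0.025113.
Hence σ₀² = 1/0.025113 ≈ 39.8.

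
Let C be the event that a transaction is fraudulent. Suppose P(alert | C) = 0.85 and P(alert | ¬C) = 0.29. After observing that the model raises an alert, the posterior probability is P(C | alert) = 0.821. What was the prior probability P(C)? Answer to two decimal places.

P(C) = 0.61

In odds form, posterior odds = prior odds × likelihood ratio, so prior odds = posterior odds ÷ LR.
Posterior odds = 0.821/(1−0.821) = 4.5866. LR = 0.85/0.29 = 2.9310.
Prior odds = 4.5866/2.9310 = 1.5649, so P(C) = 1.5649/(1+1.5649) ≈ 0.61.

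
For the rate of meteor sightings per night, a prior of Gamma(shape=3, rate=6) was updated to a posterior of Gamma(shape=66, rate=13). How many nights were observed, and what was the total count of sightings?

A Gamma(α, β) prior (rate parametrization) on a Poisson rate with n observations summing to S gives posterior Gamma(α+S, β+n).
Matching: Σxᵢ = 66 − 3 = 63 and n = 13 − 6 = 7.

n = 7 nights with total 63 sightings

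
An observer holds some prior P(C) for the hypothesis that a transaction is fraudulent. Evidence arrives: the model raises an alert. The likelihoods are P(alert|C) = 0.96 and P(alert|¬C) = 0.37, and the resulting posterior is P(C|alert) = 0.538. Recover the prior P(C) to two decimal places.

Bayes' rule in odds form gives O(C|E) = O(C)·[P(E|C)/P(E|¬C)], hence O(C) = O(C|E)/LR.
Posterior odds = 0.538/(1−0.538) = 1.1645. LR = 0.96/0.37 = 2.5946.
Prior odds = 1.1645/2.5946 = 0.4488, so P(C) = 0.4488/(1+0.4488) ≈ 0.31.

P(C) = 0.31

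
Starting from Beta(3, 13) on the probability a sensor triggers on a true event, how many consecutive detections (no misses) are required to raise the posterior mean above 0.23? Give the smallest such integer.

k = 1

After k detections and 0 misses the posterior is Beta(3+k, 13), with mean (3+k)/(3+13+k).
Set (3+k)/(16+k) > 0.23 and solve: k > (0.23·16 − 3)/(1 − 0.23) = 0.883.
The smallest integer exceeding 0.883 is 1, and checking k=1: (4)/(17) = 0.2353 > 0.23.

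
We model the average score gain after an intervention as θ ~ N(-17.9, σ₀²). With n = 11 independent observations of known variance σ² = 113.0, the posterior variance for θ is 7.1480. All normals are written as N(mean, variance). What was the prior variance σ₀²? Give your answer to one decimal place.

σ₀² = 23.5

For the Normal–Normal model with known σ², precisions add: τ_n = τ₀ + n/σ².
So 1/σ₀² = 1/7.1480 − 11/113.0 = 0.139899 − 0.097345 = 0.042554.
Hence σ₀² = 1/0.042554 ≈ 23.5.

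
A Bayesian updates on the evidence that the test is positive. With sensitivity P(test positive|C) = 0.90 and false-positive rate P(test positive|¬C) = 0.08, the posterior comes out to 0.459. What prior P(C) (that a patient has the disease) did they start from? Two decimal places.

P(C) = 0.07

Bayes' rule in odds form gives O(C|E) = O(C)·[P(E|C)/P(E|¬C)], hence O(C) = O(C|E)/LR.
Posterior odds = 0.459/(1−0.459) = 0.8484. LR = 0.90/0.08 = 11.2500.
Prior odds = 0.8484/11.2500 = 0.0754, so P(C) = 0.0754/(1+0.0754) ≈ 0.07.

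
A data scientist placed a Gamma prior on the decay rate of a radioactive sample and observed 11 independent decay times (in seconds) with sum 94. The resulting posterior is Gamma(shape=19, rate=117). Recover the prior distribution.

Gamma–exponential conjugacy: posterior shape = α + n, posterior rate = β + Σtᵢ.
So α = 19 − 11 = 8 and β = 117 − 94 = 23.

Gamma(shape=8, rate=23)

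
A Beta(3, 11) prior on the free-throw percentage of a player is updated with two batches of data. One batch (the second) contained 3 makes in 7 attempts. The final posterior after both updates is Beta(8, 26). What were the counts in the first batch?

2 makes and 11 misses

Because Beta–binomial updating is additive in the counts, the combined data contributed (α_post−α_prior, β_post−β_prior) successes and failures.
Total across both batches: 8−3=5 makes, 26−11=15 misses.
Subtract the second batch: 5−3=2 makes and 15−4=11 misses.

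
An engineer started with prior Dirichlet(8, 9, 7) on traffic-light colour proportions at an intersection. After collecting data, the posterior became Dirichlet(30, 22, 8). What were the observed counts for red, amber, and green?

counts (22, 13, 1)

For a Dirichlet(α) prior with multinomial counts c, the posterior is Dirichlet(α + c) componentwise.
Counts are posterior − prior componentwise: 30−8=22, 22−9=13, 8−7=1.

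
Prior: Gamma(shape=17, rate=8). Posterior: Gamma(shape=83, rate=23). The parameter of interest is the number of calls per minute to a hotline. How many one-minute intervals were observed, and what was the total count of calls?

n = 15 one-minute intervals with total 66 calls

Gamma–Poisson conjugacy: posterior shape = α + Σxᵢ, posterior rate = β + n.
Matching: Σxᵢ = 83 − 17 = 66 and n = 23 − 8 = 15.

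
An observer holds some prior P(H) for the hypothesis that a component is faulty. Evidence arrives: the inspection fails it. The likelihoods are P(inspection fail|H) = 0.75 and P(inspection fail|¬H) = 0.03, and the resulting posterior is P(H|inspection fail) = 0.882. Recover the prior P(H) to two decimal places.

In odds form, posterior odds = prior odds × likelihood ratio, so prior odds = posterior odds ÷ LR.
Posterior odds = 0.882/(1−0.882) = 7.4746. LR = 0.75/0.03 = 25.0000.
Prior odds = 7.4746/25.0000 = 0.2990, so P(H) = 0.2990/(1+0.2990) ≈ 0.23.

P(H) = 0.23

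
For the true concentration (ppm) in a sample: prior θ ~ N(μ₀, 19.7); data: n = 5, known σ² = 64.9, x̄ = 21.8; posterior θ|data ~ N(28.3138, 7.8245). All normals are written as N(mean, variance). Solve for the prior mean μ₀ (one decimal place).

With known observation variance, the Normal–Normal posterior has precision τ_n = τ₀ + n/σ² and mean μ_n = (τ₀μ₀ + (n/σ²)x̄)/τ_n.
Here τ₀ = 1/19.7 = 0.050761 and τ_data = 5/64.9 = 0.077042, so τ_n = 0.127803.
Rearranging for μ₀: μ₀ = (μ_n·τ_n − τ_data·x̄)/τ₀ = (28.3138·0.127803 − 0.077042·21.8) / 0.050761 = 1.939073/0.050761 ≈ 38.2.

μ₀ = 38.2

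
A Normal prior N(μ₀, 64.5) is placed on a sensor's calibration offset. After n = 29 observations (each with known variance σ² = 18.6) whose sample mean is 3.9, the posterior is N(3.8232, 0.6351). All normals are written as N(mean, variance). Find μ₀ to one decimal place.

μ₀ = -3.9

The posterior mean is a precision-weighted average: μ_n = (τ₀μ₀ + τ_data·x̄)/(τ₀+τ_data), with τ₀=1/σ₀² and τ_data=n/σ².
Here τ₀ = 1/64.5 = 0.015504 and τ_data = 29/18.6 = 1.559140, so τ_n = 1.574644.
Rearranging for μ₀: μ₀ = (μ_n·τ_n − τ_data·x̄)/τ₀ = (3.8232·1.574644 − 1.559140·3.9) / 0.015504 = -0.060467/0.015504 ≈ -3.9.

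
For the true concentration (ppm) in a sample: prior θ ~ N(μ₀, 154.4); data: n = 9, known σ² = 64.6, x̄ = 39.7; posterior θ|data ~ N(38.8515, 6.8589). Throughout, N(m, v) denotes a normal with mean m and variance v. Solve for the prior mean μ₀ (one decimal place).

With known observation variance, the Normal–Normal posterior has precision τ_n = τ₀ + n/σ² and mean μ_n = (τ₀μ₀ + (n/σ²)x̄)/τ_n.
Here τ₀ = 1/154.4 = 0.006477 and τ_data = 9/64.6 = 0.139319, so τ_n = 0.145796.
Rearranging for μ₀: μ₀ = (μ_n·τ_n − τ_data·x̄)/τ₀ = (38.8515·0.145796 − 0.139319·39.7) / 0.006477 = 0.133429/0.006477 ≈ 20.6.

μ₀ = 20.6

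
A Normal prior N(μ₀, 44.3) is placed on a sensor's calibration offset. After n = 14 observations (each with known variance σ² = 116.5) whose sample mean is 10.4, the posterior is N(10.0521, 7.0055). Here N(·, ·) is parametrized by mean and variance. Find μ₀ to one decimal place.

μ₀ = 8.2

With known observation variance, the Normal–Normal posterior has precision τ_n = τ₀ + n/σ² and mean μ_n = (τ₀μ₀ + (n/σ²)x̄)/τ_n.
Here τ₀ = 1/44.3 = 0.022573 and τ_data = 14/116.5 = 0.120172, so τ_n = 0.142745.
Rearranging for μ₀: μ₀ = (μ_n·τ_n − τ_data·x̄)/τ₀ = (10.0521·0.142745 − 0.120172·10.4) / 0.022573 = 0.185098/0.022573 ≈ 8.2.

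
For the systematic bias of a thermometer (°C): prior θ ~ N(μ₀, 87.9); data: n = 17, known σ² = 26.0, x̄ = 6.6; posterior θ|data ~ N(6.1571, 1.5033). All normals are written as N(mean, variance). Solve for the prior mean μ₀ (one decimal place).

μ₀ = -19.3

With known observation variance, the Normal–Normal posterior has precision τ_n = τ₀ + n/σ² and mean μ_n = (τ₀μ₀ + (n/σ²)x̄)/τ_n.
Here τ₀ = 1/87.9 = 0.011377 and τ_data = 17/26.0 = 0.653846, so τ_n = 0.665223.
Rearranging for μ₀: μ₀ = (μ_n·τ_n − τ_data·x̄)/τ₀ = (6.1571·0.665223 − 0.653846·6.6) / 0.011377 = -0.219539/0.011377 ≈ -19.3.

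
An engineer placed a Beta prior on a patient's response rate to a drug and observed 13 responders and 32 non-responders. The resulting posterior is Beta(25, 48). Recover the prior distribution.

Beta(12, 16)

Beta is conjugate to the binomial likelihood: posterior = Beta(a+s, b+f).
So a = 25 − 13 = 12 and b = 48 − 32 = 16.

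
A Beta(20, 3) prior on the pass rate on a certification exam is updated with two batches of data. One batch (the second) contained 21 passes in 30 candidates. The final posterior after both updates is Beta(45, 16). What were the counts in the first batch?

4 passes and 4 failures

Because Beta–binomial updating is additive in the counts, the combined data contributed (α_post−α_prior, β_post−β_prior) successes and failures.
Total across both batches: 45−20=25 passes, 16−3=13 failures.
Subtract the second batch: 25−21=4 passes and 13−9=4 failures.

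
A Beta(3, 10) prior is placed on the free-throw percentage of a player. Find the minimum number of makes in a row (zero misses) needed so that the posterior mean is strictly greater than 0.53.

After k makes and 0 misses the posterior is Beta(3+k, 10), with mean (3+k)/(3+10+k).
Set (3+k)/(13+k) > 0.53 and solve: k > (0.53·13 − 3)/(1 − 0.53) = 8.277.
The smallest integer exceeding 8.277 is 9, and checking k=9: (12)/(22) = 0.5455 > 0.53.

k = 9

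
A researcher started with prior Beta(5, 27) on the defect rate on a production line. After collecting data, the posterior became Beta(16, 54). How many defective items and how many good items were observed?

11 defective items and 27 good items

Under Beta–binomial conjugacy the posterior parameters are (a+s, b+f).
So s = 16 − 5 = 11 and f = 54 − 27 = 27.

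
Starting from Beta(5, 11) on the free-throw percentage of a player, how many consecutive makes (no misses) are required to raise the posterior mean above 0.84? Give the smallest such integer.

k = 53

After k makes and 0 misses the posterior is Beta(5+k, 11), with mean (5+k)/(5+11+k).
Set (5+k)/(16+k) > 0.84 and solve: k > (0.84·16 − 5)/(1 − 0.84) = 52.750.
The smallest integer exceeding 52.750 is 53, and checking k=53: (58)/(69) = 0.8406 > 0.84.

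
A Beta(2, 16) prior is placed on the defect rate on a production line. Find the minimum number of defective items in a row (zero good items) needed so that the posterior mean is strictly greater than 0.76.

k = 49

After k defective items and 0 good items the posterior is Beta(2+k, 16), with mean (2+k)/(2+16+k).
Set (2+k)/(18+k) > 0.76 and solve: k > (0.76·18 − 2)/(1 − 0.76) = 48.667.
The smallest integer exceeding 48.667 is 49.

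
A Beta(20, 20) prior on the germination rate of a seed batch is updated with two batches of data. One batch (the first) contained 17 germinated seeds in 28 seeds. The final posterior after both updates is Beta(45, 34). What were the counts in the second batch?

8 germinated seeds and 3 non-germinating seeds

Sequential conjugate updates are equivalent to a single update on the pooled data, so total successes = posterior α − prior α and total failures = posterior β − prior β.
Total across both batches: 45−20=25 germinated seeds, 34−20=14 non-germinating seeds.
Subtract the first batch: 25−17=8 germinated seeds and 14−11=3 non-germinating seeds.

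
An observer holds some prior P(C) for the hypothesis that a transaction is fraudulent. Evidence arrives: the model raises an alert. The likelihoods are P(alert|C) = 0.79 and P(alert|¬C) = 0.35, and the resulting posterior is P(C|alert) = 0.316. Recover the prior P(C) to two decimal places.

P(C) = 0.17

Bayes' rule in odds form gives O(C|E) = O(C)·[P(E|C)/P(E|¬C)], hence O(C) = O(C|E)/LR.
Posterior odds = 0.316/(1−0.316) = 0.4620. LR = 0.79/0.35 = 2.2571.
Prior odds = 0.4620/2.2571 = 0.2047, so P(C) = 0.2047/(1+0.2047) ≈ 0.17.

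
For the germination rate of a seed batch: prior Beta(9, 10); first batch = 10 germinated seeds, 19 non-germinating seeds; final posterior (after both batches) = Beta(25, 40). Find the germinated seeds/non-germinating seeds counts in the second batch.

6 germinated seeds and 11 non-germinating seeds

Because Beta–binomial updating is additive in the counts, the combined data contributed (α_post−α_prior, β_post−β_prior) successes and failures.
Total across both batches: 25−9=16 germinated seeds, 40−10=30 non-germinating seeds.
Subtract the first batch: 16−10=6 germinated seeds and 30−19=11 non-germinating seeds.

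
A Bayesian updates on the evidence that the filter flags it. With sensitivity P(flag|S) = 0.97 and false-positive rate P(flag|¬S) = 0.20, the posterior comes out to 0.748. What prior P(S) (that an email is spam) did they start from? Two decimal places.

In odds form, posterior odds = prior odds × likelihood ratio, so prior odds = posterior odds ÷ LR.
Posterior odds = 0.748/(1−0.748) = 2.9683. LR = 0.97/0.20 = 4.8500.
Prior odds = 2.9683/4.8500 = 0.6120, so P(S) = 0.6120/(1+0.6120) ≈ 0.38.

P(S) = 0.38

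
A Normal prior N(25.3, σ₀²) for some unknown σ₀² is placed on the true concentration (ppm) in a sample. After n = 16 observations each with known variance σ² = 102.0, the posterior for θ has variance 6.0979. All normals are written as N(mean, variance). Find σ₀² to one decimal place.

For the Normal–Normal model with known σ², precisions add: τ_n = τ₀ + n/σ².
So 1/σ₀² = 1/6.0979 − 16/102.0 = 0.163991 − 0.156863 = 0.007128.
Hence σ₀² = 1/0.007128 ≈ 140.3.

σ₀² = 140.3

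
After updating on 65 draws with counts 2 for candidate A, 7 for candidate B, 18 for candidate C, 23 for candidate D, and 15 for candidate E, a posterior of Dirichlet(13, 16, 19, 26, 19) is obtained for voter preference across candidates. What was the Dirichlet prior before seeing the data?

For a Dirichlet(α) prior with multinomial counts c, the posterior is Dirichlet(α + c) componentwise.
Subtract each count from the matching posterior parameter: 13−2=11, 16−7=9, 19−18=1, 26−23=3, 19−15=4.

Dirichlet(11, 9, 1, 3, 4)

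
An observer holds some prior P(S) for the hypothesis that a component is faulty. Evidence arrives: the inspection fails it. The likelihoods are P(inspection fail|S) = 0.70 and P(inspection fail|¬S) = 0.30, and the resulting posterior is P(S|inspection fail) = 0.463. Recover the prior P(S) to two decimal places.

P(S) = 0.27

Bayes' rule in odds form gives O(S|E) = O(S)·[P(E|S)/P(E|¬S)], hence O(S) = O(S|E)/LR.
Posterior odds = 0.463/(1−0.463) = 0.8622. LR = 0.70/0.30 = 2.3333.
Prior odds = 0.8622/2.3333 = 0.3695, so P(S) = 0.3695/(1+0.3695) ≈ 0.27.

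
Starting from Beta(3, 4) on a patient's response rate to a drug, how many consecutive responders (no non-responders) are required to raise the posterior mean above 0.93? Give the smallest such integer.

After k responders and 0 non-responders the posterior is Beta(3+k, 4), with mean (3+k)/(3+4+k).
Set (3+k)/(7+k) > 0.93 and solve: k > (0.93·7 − 3)/(1 − 0.93) = 50.143.
The smallest integer exceeding 50.143 is 51, and checking k=51: (54)/(58) = 0.9310 > 0.93.

k = 51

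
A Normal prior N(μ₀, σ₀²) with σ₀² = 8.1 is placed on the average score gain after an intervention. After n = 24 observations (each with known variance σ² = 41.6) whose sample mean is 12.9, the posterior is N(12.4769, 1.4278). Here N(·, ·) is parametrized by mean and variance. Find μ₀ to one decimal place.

μ₀ = 10.5

With known observation variance, the Normal–Normal posterior has precision τ_n = τ₀ + n/σ² and mean μ_n = (τ₀μ₀ + (n/σ²)x̄)/τ_n.
Here τ₀ = 1/8.1 = 0.123457 and τ_data = 24/41.6 = 0.576923, so τ_n = 0.700380.
Rearranging for μ₀: μ₀ = (μ_n·τ_n − τ_data·x̄)/τ₀ = (12.4769·0.700380 − 0.576923·12.9) / 0.123457 = 1.296265/0.123457 ≈ 10.5.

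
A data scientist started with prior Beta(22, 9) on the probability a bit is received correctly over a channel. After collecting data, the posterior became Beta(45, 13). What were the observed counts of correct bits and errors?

23 correct bits and 4 errors

A Beta(a, b) prior with s successes and f failures in binomial data gives a Beta(a+s, b+f) posterior.
Match parameters: s=45−22=23, f=13−9=4.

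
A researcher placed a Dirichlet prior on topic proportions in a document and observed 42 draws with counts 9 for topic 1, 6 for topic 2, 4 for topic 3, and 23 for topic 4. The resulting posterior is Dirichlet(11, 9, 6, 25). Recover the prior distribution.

Dirichlet(2, 3, 2, 2)

For a Dirichlet(α) prior with multinomial counts c, the posterior is Dirichlet(α + c) componentwise.
Subtract each count from the matching posterior parameter: 11−9=2, 9−6=3, 6−4=2, 25−23=2.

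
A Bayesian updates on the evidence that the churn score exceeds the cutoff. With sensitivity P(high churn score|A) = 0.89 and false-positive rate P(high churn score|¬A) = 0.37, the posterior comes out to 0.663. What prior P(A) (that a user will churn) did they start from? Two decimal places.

In odds form, posterior odds = prior odds × likelihood ratio, so prior odds = posterior odds ÷ LR.
Posterior odds = 0.663/(1−0.663) = 1.9674. LR = 0.89/0.37 = 2.4054.
Prior odds = 1.9674/2.4054 = 0.8179, so P(A) = 0.8179/(1+0.8179) ≈ 0.45.

P(A) = 0.45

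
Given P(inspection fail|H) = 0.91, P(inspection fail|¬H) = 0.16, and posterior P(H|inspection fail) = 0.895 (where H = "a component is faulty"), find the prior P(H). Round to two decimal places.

Bayes' rule in odds form gives O(H|E) = O(H)·[P(E|H)/P(E|¬H)], hence O(H) = O(H|E)/LR.
Posterior odds = 0.895/(1−0.895) = 8.5238. LR = 0.91/0.16 = 5.6875.
Prior odds = 8.5238/5.6875 = 1.4987, so P(H) = 1.4987/(1+1.4987) ≈ 0.60.

P(H) = 0.60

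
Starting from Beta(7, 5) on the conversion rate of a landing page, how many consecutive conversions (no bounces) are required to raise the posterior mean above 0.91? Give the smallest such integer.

After k conversions and 0 bounces the posterior is Beta(7+k, 5), with mean (7+k)/(7+5+k).
Set (7+k)/(12+k) > 0.91 and solve: k > (0.91·12 − 7)/(1 − 0.91) = 43.556.
The smallest integer exceeding 43.556 is 44, and checking k=44: (51)/(56) = 0.9107 > 0.91.

k = 44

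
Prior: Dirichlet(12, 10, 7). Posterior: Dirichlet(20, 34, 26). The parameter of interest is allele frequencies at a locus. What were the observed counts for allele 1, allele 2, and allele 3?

For a Dirichlet(α) prior with multinomial counts c, the posterior is Dirichlet(α + c) componentwise.
Counts are posterior − prior componentwise: 20−12=8, 34−10=24, 26−7=19.

counts (8, 24, 19)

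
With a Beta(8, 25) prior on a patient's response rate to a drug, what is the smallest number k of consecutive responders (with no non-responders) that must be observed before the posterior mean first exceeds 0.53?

After k responders and 0 non-responders the posterior is Beta(8+k, 25), with mean (8+k)/(8+25+k).
Set (8+k)/(33+k) > 0.53 and solve: k > (0.53·33 − 8)/(1 − 0.53) = 20.191.
The smallest integer exceeding 20.191 is 21, and checking k=21: (29)/(54) = 0.5370 > 0.53.

k = 21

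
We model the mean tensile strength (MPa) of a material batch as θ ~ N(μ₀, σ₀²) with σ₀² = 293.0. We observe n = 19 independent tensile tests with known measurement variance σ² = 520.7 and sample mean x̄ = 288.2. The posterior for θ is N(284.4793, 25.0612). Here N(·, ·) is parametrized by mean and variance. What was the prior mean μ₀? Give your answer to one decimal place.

With known observation variance, the Normal–Normal posterior has precision τ_n = τ₀ + n/σ² and mean μ_n = (τ₀μ₀ + (n/σ²)x̄)/τ_n.
Here τ₀ = 1/293.0 = 0.003413 and τ_data = 19/520.7 = 0.036489, so τ_n = 0.039902.
Rearranging for μ₀: μ₀ = (μ_n·τ_n − τ_data·x̄)/τ₀ = (284.4793·0.039902 − 0.036489·288.2) / 0.003413 = 0.835163/0.003413 ≈ 244.7.

μ₀ = 244.7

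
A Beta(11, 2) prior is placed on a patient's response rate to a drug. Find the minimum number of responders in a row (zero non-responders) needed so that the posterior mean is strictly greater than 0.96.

After k responders and 0 non-responders the posterior is Beta(11+k, 2), with mean (11+k)/(11+2+k).
Set (11+k)/(13+k) > 0.96 and solve: k > (0.96·13 − 11)/(1 − 0.96) = 37.000.
The smallest integer exceeding 37.000 is 38, and checking k=38: (49)/(51) = 0.9608 > 0.96.

k = 38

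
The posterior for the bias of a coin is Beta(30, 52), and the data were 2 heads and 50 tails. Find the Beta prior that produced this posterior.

Beta(28, 2)

Beta is conjugate to the binomial likelihood: posterior = Beta(a+s, b+f).
Subtract the data counts: 30−2=28, 52−50=2.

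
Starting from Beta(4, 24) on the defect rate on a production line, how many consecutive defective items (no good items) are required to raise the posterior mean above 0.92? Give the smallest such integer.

After k defective items and 0 good items the posterior is Beta(4+k, 24), with mean (4+k)/(4+24+k).
Set (4+k)/(28+k) > 0.92 and solve: k > (0.92·28 − 4)/(1 − 0.92) = 272.000.
The smallest integer exceeding 272.000 is 273.

k = 273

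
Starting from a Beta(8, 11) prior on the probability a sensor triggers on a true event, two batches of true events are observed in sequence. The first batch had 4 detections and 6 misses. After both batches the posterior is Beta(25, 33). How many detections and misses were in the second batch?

13 detections and 16 misses

Because Beta–binomial updating is additive in the counts, the combined data contributed (α_post−α_prior, β_post−β_prior) successes and failures.
Total across both batches: 25−8=17 detections, 33−11=22 misses.
Subtract the first batch: 17−4=13 detections and 22−6=16 misses.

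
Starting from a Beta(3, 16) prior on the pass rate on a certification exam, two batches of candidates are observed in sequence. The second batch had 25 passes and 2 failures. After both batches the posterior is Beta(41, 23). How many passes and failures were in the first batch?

13 passes and 5 failures

Sequential conjugate updates are equivalent to a single update on the pooled data, so total successes = posterior α − prior α and total failures = posterior β − prior β.
Total across both batches: 41−3=38 passes, 23−16=7 failures.
Subtract the second batch: 38−25=13 passes and 7−2=5 failures.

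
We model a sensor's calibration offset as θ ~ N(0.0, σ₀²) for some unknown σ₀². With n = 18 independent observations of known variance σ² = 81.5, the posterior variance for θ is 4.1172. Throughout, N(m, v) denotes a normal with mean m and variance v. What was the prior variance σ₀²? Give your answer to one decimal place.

For the Normal–Normal model with known σ², precisions add: τ_n = τ₀ + n/σ².
So 1/σ₀² = 1/4.1172 − 18/81.5 = 0.242884 − 0.220859 = 0.022025.
Hence σ₀² = 1/0.022025 ≈ 45.4.

σ₀² = 45.4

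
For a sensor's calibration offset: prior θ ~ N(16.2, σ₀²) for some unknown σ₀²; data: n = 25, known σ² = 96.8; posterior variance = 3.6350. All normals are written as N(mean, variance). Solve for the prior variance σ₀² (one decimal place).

For the Normal–Normal model with known σ², precisions add: τ_n = τ₀ + n/σ².
So 1/σ₀² = 1/3.6350 − 25/96.8 = 0.275103 − 0.258264 = 0.016839.
Hence σ₀² = 1/0.016839 ≈ 59.4.

σ₀² = 59.4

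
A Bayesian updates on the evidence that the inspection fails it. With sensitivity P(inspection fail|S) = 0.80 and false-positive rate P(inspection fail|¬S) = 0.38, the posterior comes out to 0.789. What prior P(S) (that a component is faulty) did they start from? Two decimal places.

In odds form, posterior odds = prior odds × likelihood ratio, so prior odds = posterior odds ÷ LR.
Posterior odds = 0.789/(1−0.789) = 3.7393. LR = 0.80/0.38 = 2.1053.
Prior odds = 3.7393/2.1053 = 1.7761, so P(S) = 1.7761/(1+1.7761) ≈ 0.64.

P(S) = 0.64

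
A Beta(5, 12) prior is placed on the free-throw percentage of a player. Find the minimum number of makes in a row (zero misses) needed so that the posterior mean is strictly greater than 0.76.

k = 34

After k makes and 0 misses the posterior is Beta(5+k, 12), with mean (5+k)/(5+12+k).
Set (5+k)/(17+k) > 0.76 and solve: k > (0.76·17 − 5)/(1 − 0.76) = 33.000.
The smallest integer exceeding 33.000 is 34, and checking k=34: (39)/(51) = 0.7647 > 0.76.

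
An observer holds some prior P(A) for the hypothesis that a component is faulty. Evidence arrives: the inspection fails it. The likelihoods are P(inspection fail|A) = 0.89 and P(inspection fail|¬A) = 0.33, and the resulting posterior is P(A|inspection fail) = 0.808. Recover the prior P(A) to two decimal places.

In odds form, posterior odds = prior odds × likelihood ratio, so prior odds = posterior odds ÷ LR.
Posterior odds = 0.808/(1−0.808) = 4.2083. LR = 0.89/0.33 = 2.6970.
Prior odds = 4.2083/2.6970 = 1.5604, so P(A) = 1.5604/(1+1.5604) ≈ 0.61.

P(A) = 0.61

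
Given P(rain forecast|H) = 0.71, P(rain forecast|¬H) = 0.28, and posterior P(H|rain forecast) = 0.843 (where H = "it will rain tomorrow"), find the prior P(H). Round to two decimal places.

In odds form, posterior odds = prior odds × likelihood ratio, so prior odds = posterior odds ÷ LR.
Posterior odds = 0.843/(1−0.843) = 5.3694. LR = 0.71/0.28 = 2.5357.
Prior odds = 5.3694/2.5357 = 2.1175, so P(H) = 2.1175/(1+2.1175) ≈ 0.68.

P(H) = 0.68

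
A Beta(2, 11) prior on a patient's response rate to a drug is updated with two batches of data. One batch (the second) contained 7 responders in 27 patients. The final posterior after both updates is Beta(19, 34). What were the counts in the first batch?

10 responders and 3 non-responders

Sequential conjugate updates are equivalent to a single update on the pooled data, so total successes = posterior α − prior α and total failures = posterior β − prior β.
Total across both batches: 19−2=17 responders, 34−11=23 non-responders.
Subtract the second batch: 17−7=10 responders and 23−20=3 non-responders.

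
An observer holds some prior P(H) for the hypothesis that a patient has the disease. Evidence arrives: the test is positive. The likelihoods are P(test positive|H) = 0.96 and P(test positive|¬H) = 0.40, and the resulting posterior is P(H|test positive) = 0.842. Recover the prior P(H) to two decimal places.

P(H) = 0.69

Bayes' rule in odds form gives O(H|E) = O(H)·[P(E|H)/P(E|¬H)], hence O(H) = O(H|E)/LR.
Posterior odds = 0.842/(1−0.842) = 5.3291. LR = 0.96/0.40 = 2.4000.
Prior odds = 5.3291/2.4000 = 2.2205, so P(H) = 2.2205/(1+2.2205) ≈ 0.69.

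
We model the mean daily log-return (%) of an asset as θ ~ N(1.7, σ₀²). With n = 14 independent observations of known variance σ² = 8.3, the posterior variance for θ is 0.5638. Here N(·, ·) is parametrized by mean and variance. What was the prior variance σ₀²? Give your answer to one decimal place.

For the Normal–Normal model with known σ², precisions add: τ_n = τ₀ + n/σ².
So 1/σ₀² = 1/0.5638 − 14/8.3 = 1.773679 − 1.686747 = 0.086932.
Hence σ₀² = 1/0.086932 ≈ 11.5.

σ₀² = 11.5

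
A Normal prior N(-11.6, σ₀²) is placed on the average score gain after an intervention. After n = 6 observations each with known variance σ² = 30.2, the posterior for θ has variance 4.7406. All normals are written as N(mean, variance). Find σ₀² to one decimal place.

σ₀² = 81.5

For the Normal–Normal model with known σ², precisions add: τ_n = τ₀ + n/σ².
So 1/σ₀² = 1/4.7406 − 6/30.2 = 0.210944 − 0.198675 = 0.012269.
Hence σ₀² = 1/0.012269 ≈ 81.5.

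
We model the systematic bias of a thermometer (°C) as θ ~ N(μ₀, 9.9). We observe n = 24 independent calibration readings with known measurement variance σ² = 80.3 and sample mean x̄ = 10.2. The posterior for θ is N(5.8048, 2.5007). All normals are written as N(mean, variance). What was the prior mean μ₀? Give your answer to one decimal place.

With known observation variance, the Normal–Normal posterior has precision τ_n = τ₀ + n/σ² and mean μ_n = (τ₀μ₀ + (n/σ²)x̄)/τ_n.
Here τ₀ = 1/9.9 = 0.101010 and τ_data = 24/80.3 = 0.298879, so τ_n = 0.399889.
Rearranging for μ₀: μ₀ = (μ_n·τ_n − τ_data·x̄)/τ₀ = (5.8048·0.399889 − 0.298879·10.2) / 0.101010 = -0.727290/0.101010 ≈ -7.2.

μ₀ = -7.2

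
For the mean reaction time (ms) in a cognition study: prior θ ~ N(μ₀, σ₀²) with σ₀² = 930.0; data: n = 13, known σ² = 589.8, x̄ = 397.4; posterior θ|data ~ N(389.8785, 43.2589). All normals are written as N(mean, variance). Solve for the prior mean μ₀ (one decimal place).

The posterior mean is a precision-weighted average: μ_n = (τ₀μ₀ + τ_data·x̄)/(τ₀+τ_data), with τ₀=1/σ₀² and τ_data=n/σ².
Here τ₀ = 1/930.0 = 0.001075 and τ_data = 13/589.8 = 0.022041, so τ_n = 0.023116.
Rearranging for μ₀: μ₀ = (μ_n·τ_n − τ_data·x̄)/τ₀ = (389.8785·0.023116 − 0.022041·397.4) / 0.001075 = 0.253338/0.001075 ≈ 235.7.

μ₀ = 235.7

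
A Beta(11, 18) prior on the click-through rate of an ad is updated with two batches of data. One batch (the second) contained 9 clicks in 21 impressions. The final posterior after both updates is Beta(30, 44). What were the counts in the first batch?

Because Beta–binomial updating is additive in the counts, the combined data contributed (α_post−α_prior, β_post−β_prior) successes and failures.
Total across both batches: 30−11=19 clicks, 44−18=26 non-clicks.
Subtract the second batch: 19−9=10 clicks and 26−12=14 non-clicks.

10 clicks and 14 non-clicks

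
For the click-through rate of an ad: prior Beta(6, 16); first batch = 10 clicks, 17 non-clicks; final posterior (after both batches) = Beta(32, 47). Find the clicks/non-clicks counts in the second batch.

16 clicks and 14 non-clicks

Because Beta–binomial updating is additive in the counts, the combined data contributed (α_post−α_prior, β_post−β_prior) successes and failures.
Total across both batches: 32−6=26 clicks, 47−16=31 non-clicks.
Subtract the first batch: 26−10=16 clicks and 31−17=14 non-clicks.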